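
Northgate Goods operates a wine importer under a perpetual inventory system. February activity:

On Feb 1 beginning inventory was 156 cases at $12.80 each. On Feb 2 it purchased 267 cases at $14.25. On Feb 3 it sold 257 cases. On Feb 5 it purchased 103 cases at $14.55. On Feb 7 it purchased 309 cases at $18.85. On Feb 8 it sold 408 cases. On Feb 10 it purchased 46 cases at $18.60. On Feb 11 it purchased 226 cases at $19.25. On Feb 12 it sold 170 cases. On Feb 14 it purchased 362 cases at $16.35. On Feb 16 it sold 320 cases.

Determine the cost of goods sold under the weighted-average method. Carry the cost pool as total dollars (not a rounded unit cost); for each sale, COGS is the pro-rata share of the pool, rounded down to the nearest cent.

COGS = $18,871.02

After Feb 1: 156 on hand, pool $1,996.80 (≈ $12.8000 each)
After Feb 2: 423 on hand, pool $5,801.55 (≈ $13.7152 each)
Feb 3, sell 257: 257/423 × $5,801.55 → $3,524.81
After Feb 5: 269 on hand, pool $3,775.39 (≈ $14.0349 each)
After Feb 7: 578 on hand, pool $9,600.04 (≈ $16.6091 each)
Feb 8, sell 408: 408/578 × $9,600.04 → $6,776.49
After Feb 10: 216 on hand, pool $3,679.15 (≈ $17.0331 each)
After Feb 11: 442 on hand, pool $8,029.65 (≈ $18.1666 each)
Feb 12, sell 170: 170/442 × $8,029.65 → $3,088.32
After Feb 14: 634 on hand, pool $10,860.03 (≈ $17.1294 each)
Feb 16, sell 320: 320/634 × $10,860.03 → $5,481.40
Total COGS = $3,524.81 + $6,776.49 + $3,088.32 + $5,481.40 = $18,871.02
Ending inventory (cost pool remaining) = $5,378.63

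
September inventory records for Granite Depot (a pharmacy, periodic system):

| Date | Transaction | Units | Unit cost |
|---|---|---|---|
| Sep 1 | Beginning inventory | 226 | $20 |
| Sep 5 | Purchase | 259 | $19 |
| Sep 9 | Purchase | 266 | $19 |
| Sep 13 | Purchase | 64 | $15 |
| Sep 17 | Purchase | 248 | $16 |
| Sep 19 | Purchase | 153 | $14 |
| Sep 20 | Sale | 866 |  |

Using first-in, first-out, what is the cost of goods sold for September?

Sep 20, 866 sold [FIFO — oldest first]: 226 @ $20 + 259 @ $19 + 266 @ $19 + 64 @ $15 + 51 @ $16 = $16,271
Ending inventory: 197 @ $16 + 153 @ $14 = $5,294

COGS = $16,271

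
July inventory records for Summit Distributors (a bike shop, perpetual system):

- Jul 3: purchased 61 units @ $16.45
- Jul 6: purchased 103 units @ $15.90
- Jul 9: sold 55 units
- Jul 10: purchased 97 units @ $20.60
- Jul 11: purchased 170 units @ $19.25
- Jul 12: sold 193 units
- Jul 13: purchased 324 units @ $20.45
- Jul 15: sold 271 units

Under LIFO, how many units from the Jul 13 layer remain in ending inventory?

53

Jul 9, 55 sold [LIFO — newest first]: 55 @ $15.90 = $874.50
Jul 12, 193 sold [LIFO — newest first]: 170 @ $19.25 + 23 @ $20.60 = $3,746.30
Jul 15, 271 sold [LIFO — newest first]: 271 @ $20.45 = $5,541.95
Total COGS = $874.50 + $3,746.30 + $5,541.95 = $10,162.75
Ending inventory: 61 @ $16.45 + 48 @ $15.90 + 74 @ $20.60 + 53 @ $20.45 = $4,374.90
Check: goods available $14,537.65 = COGS $10,162.75 + ending $4,374.90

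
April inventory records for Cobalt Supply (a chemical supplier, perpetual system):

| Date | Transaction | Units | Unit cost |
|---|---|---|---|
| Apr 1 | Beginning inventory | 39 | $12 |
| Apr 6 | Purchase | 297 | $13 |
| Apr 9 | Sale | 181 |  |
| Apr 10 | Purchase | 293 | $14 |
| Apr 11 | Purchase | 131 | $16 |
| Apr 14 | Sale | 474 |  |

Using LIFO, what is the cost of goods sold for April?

COGS = $9,201

Apr 9, 181 sold [LIFO — newest first]: 181 @ $13 = $2,353
Apr 14, 474 sold [LIFO — newest first]: 131 @ $16 + 293 @ $14 + 50 @ $13 = $6,848
Total COGS = $2,353 + $6,848 = $9,201
Ending inventory: 39 @ $12 + 66 @ $13 = $1,326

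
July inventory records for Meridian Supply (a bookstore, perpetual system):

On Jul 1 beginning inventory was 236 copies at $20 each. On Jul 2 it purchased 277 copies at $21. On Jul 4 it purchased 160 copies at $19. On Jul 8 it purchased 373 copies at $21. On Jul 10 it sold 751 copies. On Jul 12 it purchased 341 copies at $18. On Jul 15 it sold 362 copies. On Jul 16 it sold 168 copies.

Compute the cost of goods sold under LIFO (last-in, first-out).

COGS = $25,428

Jul 10, 751 sold [LIFO — newest first]: 373 @ $21 + 160 @ $19 + 218 @ $21 = $15,451
Jul 15, 362 sold [LIFO — newest first]: 341 @ $18 + 21 @ $21 = $6,579
Jul 16, 168 sold [LIFO — newest first]: 38 @ $21 + 130 @ $20 = $3,398
Total COGS = $15,451 + $6,579 + $3,398 = $25,428
Ending inventory: 106 @ $20 = $2,120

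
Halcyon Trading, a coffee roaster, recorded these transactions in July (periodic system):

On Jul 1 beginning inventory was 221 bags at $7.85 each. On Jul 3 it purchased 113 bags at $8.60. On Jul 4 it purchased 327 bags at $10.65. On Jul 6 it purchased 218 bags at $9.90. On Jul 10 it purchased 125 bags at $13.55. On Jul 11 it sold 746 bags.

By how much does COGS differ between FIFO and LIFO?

FIFO COGS: 221 @ $7.85 + 113 @ $8.60 + 327 @ $10.65 + 85 @ $9.90 = $7,030.70
LIFO COGS: 125 @ $13.55 + 218 @ $9.90 + 327 @ $10.65 + 76 @ $8.60 = $7,988.10
Difference = |$7,030.70 − $7,988.10| = $957.40

$957.40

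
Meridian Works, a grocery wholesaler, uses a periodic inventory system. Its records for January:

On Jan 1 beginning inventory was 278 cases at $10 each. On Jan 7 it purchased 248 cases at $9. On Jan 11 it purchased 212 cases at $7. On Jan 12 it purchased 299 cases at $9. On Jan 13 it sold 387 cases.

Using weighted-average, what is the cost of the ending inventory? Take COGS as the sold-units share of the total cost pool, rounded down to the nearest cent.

Jan 13, sell 387: 387/1037 × $9,187.00 → $3,428.51
Ending inventory (cost pool remaining) = $5,758.49

Ending inventory = $5,758.49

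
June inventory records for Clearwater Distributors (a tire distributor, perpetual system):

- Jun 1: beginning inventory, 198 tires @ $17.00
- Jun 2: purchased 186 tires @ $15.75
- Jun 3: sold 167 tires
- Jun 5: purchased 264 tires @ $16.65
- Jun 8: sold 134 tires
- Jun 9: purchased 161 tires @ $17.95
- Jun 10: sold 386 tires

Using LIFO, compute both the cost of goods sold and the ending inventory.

Jun 3, 167 sold [LIFO — newest first]: 167 @ $15.75 = $2,630.25
Jun 8, 134 sold [LIFO — newest first]: 134 @ $16.65 = $2,231.10
Jun 10, 386 sold [LIFO — newest first]: 161 @ $17.95 + 130 @ $16.65 + 19 @ $15.75 + 76 @ $17.00 = $6,645.70
Total COGS = $2,630.25 + $2,231.10 + $6,645.70 = $11,507.05
Ending inventory: 122 @ $17.00 = $2,074.00

COGS = $11,507.05; ending inventory = $2,074.00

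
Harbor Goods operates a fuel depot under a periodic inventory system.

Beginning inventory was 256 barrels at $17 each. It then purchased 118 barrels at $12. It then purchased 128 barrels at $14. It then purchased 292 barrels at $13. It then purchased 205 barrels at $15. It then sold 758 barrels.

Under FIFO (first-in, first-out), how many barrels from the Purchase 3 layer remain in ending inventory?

Sale 1 (758) [FIFO — oldest first]: 256 @ $17 + 118 @ $12 + 128 @ $14 + 256 @ $13 = $10,888
Ending inventory: 36 @ $13 + 205 @ $15 = $3,543
Check: goods available $14,431 = COGS $10,888 + ending $3,543

36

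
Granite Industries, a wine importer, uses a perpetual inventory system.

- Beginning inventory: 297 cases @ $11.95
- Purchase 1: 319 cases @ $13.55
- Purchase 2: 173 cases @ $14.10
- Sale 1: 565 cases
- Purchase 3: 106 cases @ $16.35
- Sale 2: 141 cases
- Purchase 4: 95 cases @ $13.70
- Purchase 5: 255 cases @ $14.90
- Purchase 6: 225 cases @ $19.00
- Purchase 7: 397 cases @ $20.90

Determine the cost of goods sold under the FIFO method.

Sale 1 (565) [FIFO — oldest first]: 297 @ $11.95 + 268 @ $13.55 = $7,180.55
Sale 2 (141) [FIFO — oldest first]: 51 @ $13.55 + 90 @ $14.10 = $1,960.05
Total COGS = $7,180.55 + $1,960.05 = $9,140.60
Ending inventory: 83 @ $14.10 + 106 @ $16.35 + 95 @ $13.70 + 255 @ $14.90 + 225 @ $19.00 + 397 @ $20.90 = $20,576.70

COGS = $9,140.60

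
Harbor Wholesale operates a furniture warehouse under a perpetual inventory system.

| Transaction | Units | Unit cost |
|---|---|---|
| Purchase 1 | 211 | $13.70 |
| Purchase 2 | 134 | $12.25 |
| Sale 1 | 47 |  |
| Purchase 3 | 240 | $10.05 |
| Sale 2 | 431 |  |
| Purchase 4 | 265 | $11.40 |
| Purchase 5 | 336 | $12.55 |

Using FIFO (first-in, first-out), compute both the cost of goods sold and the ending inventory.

Sale 1 (47) [FIFO — oldest first]: 47 @ $13.70 = $643.90
Sale 2 (431) [FIFO — oldest first]: 164 @ $13.70 + 134 @ $12.25 + 133 @ $10.05 = $5,224.95
Total COGS = $643.90 + $5,224.95 = $5,868.85
Ending inventory: 107 @ $10.05 + 265 @ $11.40 + 336 @ $12.55 = $8,313.15
Check: goods available $14,182.00 = COGS $5,868.85 + ending $8,313.15

COGS = $5,868.85; ending inventory = $8,313.15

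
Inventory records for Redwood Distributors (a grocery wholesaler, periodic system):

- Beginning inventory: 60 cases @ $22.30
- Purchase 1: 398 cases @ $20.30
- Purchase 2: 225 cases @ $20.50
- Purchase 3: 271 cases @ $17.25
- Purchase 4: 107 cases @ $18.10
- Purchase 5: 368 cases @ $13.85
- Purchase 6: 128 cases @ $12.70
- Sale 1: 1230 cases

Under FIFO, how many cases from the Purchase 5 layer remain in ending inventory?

Sale 1 (1230) [FIFO — oldest first]: 60 @ $22.30 + 398 @ $20.30 + 225 @ $20.50 + 271 @ $17.25 + 107 @ $18.10 + 169 @ $13.85 = $22,982.00
Ending inventory: 199 @ $13.85 + 128 @ $12.70 = $4,381.75
Check: goods available $27,363.75 = COGS $22,982.00 + ending $4,381.75

199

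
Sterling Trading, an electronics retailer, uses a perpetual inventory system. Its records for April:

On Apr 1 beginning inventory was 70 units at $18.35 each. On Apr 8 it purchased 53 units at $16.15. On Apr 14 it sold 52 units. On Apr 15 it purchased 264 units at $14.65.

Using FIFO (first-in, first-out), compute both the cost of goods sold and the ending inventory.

Apr 14, 52 sold [FIFO — oldest first]: 52 @ $18.35 = $954.20
Ending inventory: 18 @ $18.35 + 53 @ $16.15 + 264 @ $14.65 = $5,053.85

COGS = $954.20; ending inventory = $5,053.85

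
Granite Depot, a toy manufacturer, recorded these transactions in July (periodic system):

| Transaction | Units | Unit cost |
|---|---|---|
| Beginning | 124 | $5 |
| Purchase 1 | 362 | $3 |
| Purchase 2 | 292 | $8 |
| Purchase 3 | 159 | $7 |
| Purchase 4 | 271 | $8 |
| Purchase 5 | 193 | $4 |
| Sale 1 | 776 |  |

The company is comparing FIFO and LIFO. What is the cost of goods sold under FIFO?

FIFO COGS: 124 @ $5 + 362 @ $3 + 290 @ $8 = $4,026
LIFO COGS: 193 @ $4 + 271 @ $8 + 159 @ $7 + 153 @ $8 = $5,277

COGS = $4,026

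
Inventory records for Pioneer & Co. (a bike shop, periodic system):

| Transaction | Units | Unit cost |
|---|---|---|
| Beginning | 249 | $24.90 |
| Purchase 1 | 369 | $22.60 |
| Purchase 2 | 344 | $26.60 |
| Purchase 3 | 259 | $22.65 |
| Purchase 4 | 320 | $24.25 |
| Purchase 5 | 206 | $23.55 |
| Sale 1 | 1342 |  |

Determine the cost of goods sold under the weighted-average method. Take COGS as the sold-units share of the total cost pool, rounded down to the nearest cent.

COGS = $32,392.01

Sale 1, sell 1342: 1342/1747 × $42,167.55 → $32,392.01
Ending inventory (cost pool remaining) = $9,775.54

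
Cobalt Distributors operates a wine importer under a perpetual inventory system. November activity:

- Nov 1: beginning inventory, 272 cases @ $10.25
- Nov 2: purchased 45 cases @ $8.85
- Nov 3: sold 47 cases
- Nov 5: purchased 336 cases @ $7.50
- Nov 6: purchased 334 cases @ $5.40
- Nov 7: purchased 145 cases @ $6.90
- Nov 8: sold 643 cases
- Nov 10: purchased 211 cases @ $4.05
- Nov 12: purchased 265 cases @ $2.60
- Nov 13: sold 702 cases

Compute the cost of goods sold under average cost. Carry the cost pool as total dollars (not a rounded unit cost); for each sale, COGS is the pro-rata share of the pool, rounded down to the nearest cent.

COGS = $8,920.25

After Nov 1: 272 on hand, pool $2,788.00 (≈ $10.2500 each)
After Nov 2: 317 on hand, pool $3,186.25 (≈ $10.0513 each)
Nov 3, sell 47: 47/317 × $3,186.25 → $472.40
After Nov 5: 606 on hand, pool $5,233.85 (≈ $8.6367 each)
After Nov 6: 940 on hand, pool $7,037.45 (≈ $7.4866 each)
After Nov 7: 1085 on hand, pool $8,037.95 (≈ $7.4082 each)
Nov 8, sell 643: 643/1085 × $8,037.95 → $4,763.50
After Nov 10: 653 on hand, pool $4,129.00 (≈ $6.3231 each)
After Nov 12: 918 on hand, pool $4,818.00 (≈ $5.2484 each)
Nov 13, sell 702: 702/918 × $4,818.00 → $3,684.35
Total COGS = $472.40 + $4,763.50 + $3,684.35 = $8,920.25
Ending inventory (cost pool remaining) = $1,133.65
Check: goods available $10,053.90 = COGS $8,920.25 + ending $1,133.65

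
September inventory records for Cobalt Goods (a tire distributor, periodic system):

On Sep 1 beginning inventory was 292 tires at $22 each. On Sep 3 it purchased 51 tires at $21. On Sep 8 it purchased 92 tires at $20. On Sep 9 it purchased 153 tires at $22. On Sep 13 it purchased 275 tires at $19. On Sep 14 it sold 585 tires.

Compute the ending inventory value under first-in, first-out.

Ending inventory = $5,291

Sep 14, 585 sold [FIFO — oldest first]: 292 @ $22 + 51 @ $21 + 92 @ $20 + 150 @ $22 = $12,635
Ending inventory: 3 @ $22 + 275 @ $19 = $5,291
Check: goods available $17,926 = COGS $12,635 + ending $5,291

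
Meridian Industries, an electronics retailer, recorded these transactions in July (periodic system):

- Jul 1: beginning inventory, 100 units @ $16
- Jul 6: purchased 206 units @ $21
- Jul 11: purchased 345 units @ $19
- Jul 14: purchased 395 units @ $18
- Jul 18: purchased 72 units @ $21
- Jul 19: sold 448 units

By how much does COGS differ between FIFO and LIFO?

FIFO COGS: 100 @ $16 + 206 @ $21 + 142 @ $19 = $8,624
LIFO COGS: 72 @ $21 + 376 @ $18 = $8,280
Difference = |$8,624 − $8,280| = $344

$344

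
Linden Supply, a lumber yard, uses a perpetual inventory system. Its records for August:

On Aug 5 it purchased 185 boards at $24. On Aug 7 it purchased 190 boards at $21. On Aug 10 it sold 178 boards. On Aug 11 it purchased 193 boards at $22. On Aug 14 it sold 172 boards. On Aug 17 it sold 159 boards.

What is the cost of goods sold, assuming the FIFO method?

COGS = $11,378

Aug 10, 178 sold [FIFO — oldest first]: 178 @ $24 = $4,272
Aug 14, 172 sold [FIFO — oldest first]: 7 @ $24 + 165 @ $21 = $3,633
Aug 17, 159 sold [FIFO — oldest first]: 25 @ $21 + 134 @ $22 = $3,473
Total COGS = $4,272 + $3,633 + $3,473 = $11,378
Ending inventory: 59 @ $22 = $1,298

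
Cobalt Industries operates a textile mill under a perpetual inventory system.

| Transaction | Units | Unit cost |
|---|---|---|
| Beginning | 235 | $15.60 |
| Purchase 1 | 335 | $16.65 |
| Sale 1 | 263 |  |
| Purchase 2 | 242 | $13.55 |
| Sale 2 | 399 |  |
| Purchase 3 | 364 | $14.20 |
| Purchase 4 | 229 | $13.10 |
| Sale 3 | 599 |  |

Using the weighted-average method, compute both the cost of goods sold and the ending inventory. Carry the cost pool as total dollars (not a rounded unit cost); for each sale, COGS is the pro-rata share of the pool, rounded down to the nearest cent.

After Beginning: 235 on hand, pool $3,666.00 (≈ $15.6000 each)
After Purchase 1: 570 on hand, pool $9,243.75 (≈ $16.2171 each)
Sale 1, sell 263: 263/570 × $9,243.75 → $4,265.09
After Purchase 2: 549 on hand, pool $8,257.76 (≈ $15.0415 each)
Sale 2, sell 399: 399/549 × $8,257.76 → $6,001.54
After Purchase 3: 514 on hand, pool $7,425.02 (≈ $14.4456 each)
After Purchase 4: 743 on hand, pool $10,424.92 (≈ $14.0308 each)
Sale 3, sell 599: 599/743 × $10,424.92 → $8,404.47
Total COGS = $4,265.09 + $6,001.54 + $8,404.47 = $18,671.10
Ending inventory (cost pool remaining) = $2,020.45

COGS = $18,671.10; ending inventory = $2,020.45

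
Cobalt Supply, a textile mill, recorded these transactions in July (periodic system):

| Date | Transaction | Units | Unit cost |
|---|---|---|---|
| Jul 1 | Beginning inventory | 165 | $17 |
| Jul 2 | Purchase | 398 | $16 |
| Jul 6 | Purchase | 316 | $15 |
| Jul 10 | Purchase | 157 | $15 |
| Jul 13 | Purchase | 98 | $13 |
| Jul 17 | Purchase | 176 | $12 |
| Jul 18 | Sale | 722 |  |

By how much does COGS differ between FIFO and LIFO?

$1,452

FIFO COGS: 165 @ $17 + 398 @ $16 + 159 @ $15 = $11,558
LIFO COGS: 176 @ $12 + 98 @ $13 + 157 @ $15 + 291 @ $15 = $10,106
Difference = |$11,558 − $10,106| = $1,452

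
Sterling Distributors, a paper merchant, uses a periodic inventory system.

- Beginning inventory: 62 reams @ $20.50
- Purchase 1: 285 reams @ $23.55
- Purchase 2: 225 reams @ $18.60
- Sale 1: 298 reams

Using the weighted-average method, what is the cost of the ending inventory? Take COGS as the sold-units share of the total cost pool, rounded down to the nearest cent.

Ending inventory = $5,828.61

Sale 1, sell 298: 298/572 × $12,167.75 → $6,339.14
Ending inventory (cost pool remaining) = $5,828.61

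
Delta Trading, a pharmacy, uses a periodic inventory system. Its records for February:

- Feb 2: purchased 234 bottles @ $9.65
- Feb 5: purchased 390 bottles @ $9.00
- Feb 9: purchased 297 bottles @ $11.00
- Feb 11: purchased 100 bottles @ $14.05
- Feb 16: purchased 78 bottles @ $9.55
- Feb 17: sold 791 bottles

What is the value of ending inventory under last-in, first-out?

Feb 17, 791 sold [LIFO — newest first]: 78 @ $9.55 + 100 @ $14.05 + 297 @ $11.00 + 316 @ $9.00 = $8,260.90
Ending inventory: 234 @ $9.65 + 74 @ $9.00 = $2,924.10
Check: goods available $11,185.00 = COGS $8,260.90 + ending $2,924.10

Ending inventory = $2,924.10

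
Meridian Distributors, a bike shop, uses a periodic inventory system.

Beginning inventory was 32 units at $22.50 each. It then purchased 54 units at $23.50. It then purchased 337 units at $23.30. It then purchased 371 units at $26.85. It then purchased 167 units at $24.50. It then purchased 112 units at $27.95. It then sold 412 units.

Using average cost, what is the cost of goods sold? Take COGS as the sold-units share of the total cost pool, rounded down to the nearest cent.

Sale 1, sell 412: 412/1073 × $27,024.35 → $10,376.54
Ending inventory (cost pool remaining) = $16,647.81

COGS = $10,376.54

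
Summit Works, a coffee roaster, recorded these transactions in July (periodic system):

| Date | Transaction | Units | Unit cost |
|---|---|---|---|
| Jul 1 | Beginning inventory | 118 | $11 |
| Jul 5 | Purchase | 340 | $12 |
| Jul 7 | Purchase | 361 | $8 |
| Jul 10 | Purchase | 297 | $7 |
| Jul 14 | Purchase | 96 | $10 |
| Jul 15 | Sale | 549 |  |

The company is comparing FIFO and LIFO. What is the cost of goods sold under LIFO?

COGS = $4,287

FIFO COGS: 118 @ $11 + 340 @ $12 + 91 @ $8 = $6,106
LIFO COGS: 96 @ $10 + 297 @ $7 + 156 @ $8 = $4,287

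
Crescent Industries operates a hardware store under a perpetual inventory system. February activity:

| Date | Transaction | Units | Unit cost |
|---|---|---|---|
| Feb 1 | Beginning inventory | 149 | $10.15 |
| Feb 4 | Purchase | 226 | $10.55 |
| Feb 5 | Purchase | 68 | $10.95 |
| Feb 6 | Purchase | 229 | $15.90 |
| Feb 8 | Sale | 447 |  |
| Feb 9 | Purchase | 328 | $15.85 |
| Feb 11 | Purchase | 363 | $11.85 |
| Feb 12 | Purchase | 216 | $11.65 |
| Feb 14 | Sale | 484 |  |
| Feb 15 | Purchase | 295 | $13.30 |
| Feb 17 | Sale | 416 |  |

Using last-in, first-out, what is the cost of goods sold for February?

Feb 8, 447 sold [LIFO — newest first]: 229 @ $15.90 + 68 @ $10.95 + 150 @ $10.55 = $5,968.20
Feb 14, 484 sold [LIFO — newest first]: 216 @ $11.65 + 268 @ $11.85 = $5,692.20
Feb 17, 416 sold [LIFO — newest first]: 295 @ $13.30 + 95 @ $11.85 + 26 @ $15.85 = $5,461.35
Total COGS = $5,968.20 + $5,692.20 + $5,461.35 = $17,121.75
Ending inventory: 149 @ $10.15 + 76 @ $10.55 + 302 @ $15.85 = $7,100.85

COGS = $17,121.75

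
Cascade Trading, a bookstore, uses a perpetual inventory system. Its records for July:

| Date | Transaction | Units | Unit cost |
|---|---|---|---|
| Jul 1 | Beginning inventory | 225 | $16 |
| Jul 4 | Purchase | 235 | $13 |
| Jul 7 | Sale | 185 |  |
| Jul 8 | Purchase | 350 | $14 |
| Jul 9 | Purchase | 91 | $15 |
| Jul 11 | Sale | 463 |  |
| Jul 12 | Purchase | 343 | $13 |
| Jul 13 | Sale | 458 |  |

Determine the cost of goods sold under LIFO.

Jul 7, 185 sold [LIFO — newest first]: 185 @ $13 = $2,405
Jul 11, 463 sold [LIFO — newest first]: 91 @ $15 + 350 @ $14 + 22 @ $13 = $6,551
Jul 13, 458 sold [LIFO — newest first]: 343 @ $13 + 28 @ $13 + 87 @ $16 = $6,215
Total COGS = $2,405 + $6,551 + $6,215 = $15,171
Ending inventory: 138 @ $16 = $2,208

COGS = $15,171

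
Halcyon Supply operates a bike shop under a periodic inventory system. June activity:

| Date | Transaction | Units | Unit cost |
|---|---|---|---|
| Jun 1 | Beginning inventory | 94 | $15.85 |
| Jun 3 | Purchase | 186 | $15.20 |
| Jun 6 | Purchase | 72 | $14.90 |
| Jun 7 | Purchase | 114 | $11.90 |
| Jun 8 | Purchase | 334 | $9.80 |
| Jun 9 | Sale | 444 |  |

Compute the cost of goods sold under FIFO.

Jun 9, 444 sold [FIFO — oldest first]: 94 @ $15.85 + 186 @ $15.20 + 72 @ $14.90 + 92 @ $11.90 = $6,484.70
Ending inventory: 22 @ $11.90 + 334 @ $9.80 = $3,535.00
Check: goods available $10,019.70 = COGS $6,484.70 + ending $3,535.00

COGS = $6,484.70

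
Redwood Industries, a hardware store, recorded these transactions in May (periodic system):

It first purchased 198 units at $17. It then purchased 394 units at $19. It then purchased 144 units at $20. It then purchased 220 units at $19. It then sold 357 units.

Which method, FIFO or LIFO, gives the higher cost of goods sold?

FIFO COGS: 198 @ $17 + 159 @ $19 = $6,387
LIFO COGS: 220 @ $19 + 137 @ $20 = $6,920

LIFO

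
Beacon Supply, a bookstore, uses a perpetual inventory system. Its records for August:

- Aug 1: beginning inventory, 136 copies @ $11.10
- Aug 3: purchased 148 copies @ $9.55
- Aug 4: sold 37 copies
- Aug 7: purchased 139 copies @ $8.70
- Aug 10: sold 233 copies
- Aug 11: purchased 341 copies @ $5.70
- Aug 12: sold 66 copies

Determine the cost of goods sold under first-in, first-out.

COGS = $3,375.40

Aug 4, 37 sold [FIFO — oldest first]: 37 @ $11.10 = $410.70
Aug 10, 233 sold [FIFO — oldest first]: 99 @ $11.10 + 134 @ $9.55 = $2,378.60
Aug 12, 66 sold [FIFO — oldest first]: 14 @ $9.55 + 52 @ $8.70 = $586.10
Total COGS = $410.70 + $2,378.60 + $586.10 = $3,375.40
Ending inventory: 87 @ $8.70 + 341 @ $5.70 = $2,700.60
Check: goods available $6,076.00 = COGS $3,375.40 + ending $2,700.60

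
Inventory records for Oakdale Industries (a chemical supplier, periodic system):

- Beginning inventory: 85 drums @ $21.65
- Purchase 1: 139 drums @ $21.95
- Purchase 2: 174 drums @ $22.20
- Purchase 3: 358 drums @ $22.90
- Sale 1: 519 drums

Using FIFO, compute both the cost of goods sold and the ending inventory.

COGS = $11,525.00; ending inventory = $5,427.30

Sale 1 (519) [FIFO — oldest first]: 85 @ $21.65 + 139 @ $21.95 + 174 @ $22.20 + 121 @ $22.90 = $11,525.00
Ending inventory: 237 @ $22.90 = $5,427.30
Check: goods available $16,952.30 = COGS $11,525.00 + ending $5,427.30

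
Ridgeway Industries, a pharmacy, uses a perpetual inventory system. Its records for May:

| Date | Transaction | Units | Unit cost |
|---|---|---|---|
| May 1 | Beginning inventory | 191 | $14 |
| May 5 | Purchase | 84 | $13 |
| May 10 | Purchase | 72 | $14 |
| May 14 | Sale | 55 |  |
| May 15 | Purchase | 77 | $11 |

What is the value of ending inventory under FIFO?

May 14, 55 sold [FIFO — oldest first]: 55 @ $14 = $770
Ending inventory: 136 @ $14 + 84 @ $13 + 72 @ $14 + 77 @ $11 = $4,851
Check: goods available $5,621 = COGS $770 + ending $4,851

Ending inventory = $4,851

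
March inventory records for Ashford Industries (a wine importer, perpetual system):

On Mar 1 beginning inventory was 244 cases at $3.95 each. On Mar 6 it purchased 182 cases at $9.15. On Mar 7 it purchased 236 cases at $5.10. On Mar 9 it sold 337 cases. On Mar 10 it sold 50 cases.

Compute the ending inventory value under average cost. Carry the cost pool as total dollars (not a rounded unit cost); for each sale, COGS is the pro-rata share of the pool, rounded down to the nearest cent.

After Mar 1: 244 on hand, pool $963.80 (≈ $3.9500 each)
After Mar 6: 426 on hand, pool $2,629.10 (≈ $6.1716 each)
After Mar 7: 662 on hand, pool $3,832.70 (≈ $5.7896 each)
Mar 9, sell 337: 337/662 × $3,832.70 → $1,951.08
Mar 10, sell 50: 50/325 × $1,881.62 → $289.48
Total COGS = $1,951.08 + $289.48 = $2,240.56
Ending inventory (cost pool remaining) = $1,592.14
Check: goods available $3,832.70 = COGS $2,240.56 + ending $1,592.14

Ending inventory = $1,592.14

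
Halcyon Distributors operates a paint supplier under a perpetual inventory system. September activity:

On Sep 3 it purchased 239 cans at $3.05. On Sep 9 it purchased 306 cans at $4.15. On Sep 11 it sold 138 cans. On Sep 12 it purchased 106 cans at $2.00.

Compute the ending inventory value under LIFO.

Sep 11, 138 sold [LIFO — newest first]: 138 @ $4.15 = $572.70
Ending inventory: 239 @ $3.05 + 168 @ $4.15 + 106 @ $2.00 = $1,638.15
Check: goods available $2,210.85 = COGS $572.70 + ending $1,638.15

Ending inventory = $1,638.15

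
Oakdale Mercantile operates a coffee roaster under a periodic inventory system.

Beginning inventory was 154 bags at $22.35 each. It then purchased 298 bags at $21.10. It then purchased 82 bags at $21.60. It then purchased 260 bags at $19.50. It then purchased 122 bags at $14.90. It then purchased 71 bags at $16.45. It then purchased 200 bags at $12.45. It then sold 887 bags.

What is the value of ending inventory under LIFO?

Sale 1 (887) [LIFO — newest first]: 200 @ $12.45 + 71 @ $16.45 + 122 @ $14.90 + 260 @ $19.50 + 82 @ $21.60 + 152 @ $21.10 = $15,524.15
Ending inventory: 154 @ $22.35 + 146 @ $21.10 = $6,522.50

Ending inventory = $6,522.50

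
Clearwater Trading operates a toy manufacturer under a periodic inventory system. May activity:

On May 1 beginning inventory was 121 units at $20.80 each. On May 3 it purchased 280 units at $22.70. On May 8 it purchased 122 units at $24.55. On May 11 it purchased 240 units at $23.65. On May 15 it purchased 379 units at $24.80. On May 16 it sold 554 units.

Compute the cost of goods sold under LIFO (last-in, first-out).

May 16, 554 sold [LIFO — newest first]: 379 @ $24.80 + 175 @ $23.65 = $13,537.95
Ending inventory: 121 @ $20.80 + 280 @ $22.70 + 122 @ $24.55 + 65 @ $23.65 = $13,405.15

COGS = $13,537.95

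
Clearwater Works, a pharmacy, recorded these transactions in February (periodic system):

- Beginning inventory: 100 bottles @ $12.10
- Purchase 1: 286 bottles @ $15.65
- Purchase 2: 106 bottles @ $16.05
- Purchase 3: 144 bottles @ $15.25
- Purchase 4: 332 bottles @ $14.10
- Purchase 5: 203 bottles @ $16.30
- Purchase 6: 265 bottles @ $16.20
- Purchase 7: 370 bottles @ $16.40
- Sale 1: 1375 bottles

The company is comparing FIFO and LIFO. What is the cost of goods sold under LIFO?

COGS = $21,526.15

FIFO COGS: 100 @ $12.10 + 286 @ $15.65 + 106 @ $16.05 + 144 @ $15.25 + 332 @ $14.10 + 203 @ $16.30 + 204 @ $16.20 = $20,878.10
LIFO COGS: 370 @ $16.40 + 265 @ $16.20 + 203 @ $16.30 + 332 @ $14.10 + 144 @ $15.25 + 61 @ $16.05 = $21,526.15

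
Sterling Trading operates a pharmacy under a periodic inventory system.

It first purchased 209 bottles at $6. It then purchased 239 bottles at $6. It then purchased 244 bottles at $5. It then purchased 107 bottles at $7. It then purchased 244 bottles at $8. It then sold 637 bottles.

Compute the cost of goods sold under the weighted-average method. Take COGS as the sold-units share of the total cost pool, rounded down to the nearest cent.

Sale 1, sell 637: 637/1043 × $6,609.00 → $4,036.36
Ending inventory (cost pool remaining) = $2,572.64

COGS = $4,036.36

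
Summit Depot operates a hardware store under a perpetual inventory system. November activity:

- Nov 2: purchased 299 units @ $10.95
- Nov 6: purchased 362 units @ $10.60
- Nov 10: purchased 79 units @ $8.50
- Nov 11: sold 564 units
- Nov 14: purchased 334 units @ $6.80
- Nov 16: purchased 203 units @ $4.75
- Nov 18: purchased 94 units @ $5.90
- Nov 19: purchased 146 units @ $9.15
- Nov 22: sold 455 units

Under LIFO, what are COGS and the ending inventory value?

Nov 11, 564 sold [LIFO — newest first]: 79 @ $8.50 + 362 @ $10.60 + 123 @ $10.95 = $5,855.55
Nov 22, 455 sold [LIFO — newest first]: 146 @ $9.15 + 94 @ $5.90 + 203 @ $4.75 + 12 @ $6.80 = $2,936.35
Total COGS = $5,855.55 + $2,936.35 = $8,791.90
Ending inventory: 176 @ $10.95 + 322 @ $6.80 = $4,116.80

COGS = $8,791.90; ending inventory = $4,116.80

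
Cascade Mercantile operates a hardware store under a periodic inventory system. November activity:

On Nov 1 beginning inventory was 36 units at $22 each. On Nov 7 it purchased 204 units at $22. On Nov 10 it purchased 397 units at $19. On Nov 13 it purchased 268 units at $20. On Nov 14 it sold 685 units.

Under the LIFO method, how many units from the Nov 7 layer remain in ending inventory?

184

Nov 14, 685 sold [LIFO — newest first]: 268 @ $20 + 397 @ $19 + 20 @ $22 = $13,343
Ending inventory: 36 @ $22 + 184 @ $22 = $4,840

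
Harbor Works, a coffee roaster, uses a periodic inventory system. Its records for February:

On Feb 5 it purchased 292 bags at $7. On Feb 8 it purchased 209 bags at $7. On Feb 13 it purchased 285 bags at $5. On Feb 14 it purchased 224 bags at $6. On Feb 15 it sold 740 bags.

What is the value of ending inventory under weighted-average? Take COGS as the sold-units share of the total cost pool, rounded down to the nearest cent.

Ending inventory = $1,677.75

Feb 15, sell 740: 740/1010 × $6,276.00 → $4,598.25
Ending inventory (cost pool remaining) = $1,677.75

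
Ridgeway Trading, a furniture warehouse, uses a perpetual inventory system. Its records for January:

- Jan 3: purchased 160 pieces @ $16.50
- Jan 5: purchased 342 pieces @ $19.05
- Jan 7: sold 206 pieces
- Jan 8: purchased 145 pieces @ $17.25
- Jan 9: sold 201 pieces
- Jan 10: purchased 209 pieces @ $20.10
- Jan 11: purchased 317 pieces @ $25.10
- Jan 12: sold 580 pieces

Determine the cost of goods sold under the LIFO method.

COGS = $20,678.65

Jan 7, 206 sold [LIFO — newest first]: 206 @ $19.05 = $3,924.30
Jan 9, 201 sold [LIFO — newest first]: 145 @ $17.25 + 56 @ $19.05 = $3,568.05
Jan 12, 580 sold [LIFO — newest first]: 317 @ $25.10 + 209 @ $20.10 + 54 @ $19.05 = $13,186.30
Total COGS = $3,924.30 + $3,568.05 + $13,186.30 = $20,678.65
Ending inventory: 160 @ $16.50 + 26 @ $19.05 = $3,135.30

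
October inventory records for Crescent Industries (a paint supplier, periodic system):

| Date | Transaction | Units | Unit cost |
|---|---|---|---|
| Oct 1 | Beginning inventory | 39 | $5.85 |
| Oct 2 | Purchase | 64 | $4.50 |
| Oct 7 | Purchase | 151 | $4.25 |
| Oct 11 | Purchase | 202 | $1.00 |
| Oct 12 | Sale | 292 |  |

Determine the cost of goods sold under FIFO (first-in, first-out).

COGS = $1,195.90

Oct 12, 292 sold [FIFO — oldest first]: 39 @ $5.85 + 64 @ $4.50 + 151 @ $4.25 + 38 @ $1.00 = $1,195.90
Ending inventory: 164 @ $1.00 = $164.00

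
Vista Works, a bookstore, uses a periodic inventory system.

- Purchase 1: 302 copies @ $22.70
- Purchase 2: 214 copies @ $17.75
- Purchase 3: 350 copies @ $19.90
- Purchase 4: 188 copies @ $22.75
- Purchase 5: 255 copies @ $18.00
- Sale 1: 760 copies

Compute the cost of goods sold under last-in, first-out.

Sale 1 (760) [LIFO — newest first]: 255 @ $18.00 + 188 @ $22.75 + 317 @ $19.90 = $15,175.30
Ending inventory: 302 @ $22.70 + 214 @ $17.75 + 33 @ $19.90 = $11,310.60
Check: goods available $26,485.90 = COGS $15,175.30 + ending $11,310.60

COGS = $15,175.30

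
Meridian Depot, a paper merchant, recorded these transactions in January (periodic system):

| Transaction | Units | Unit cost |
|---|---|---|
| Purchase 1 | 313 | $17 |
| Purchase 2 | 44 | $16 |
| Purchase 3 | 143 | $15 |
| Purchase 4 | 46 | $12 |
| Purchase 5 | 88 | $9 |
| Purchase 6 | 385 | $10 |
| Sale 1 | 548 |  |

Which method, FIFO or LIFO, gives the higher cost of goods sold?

FIFO COGS: 313 @ $17 + 44 @ $16 + 143 @ $15 + 46 @ $12 + 2 @ $9 = $8,740
LIFO COGS: 385 @ $10 + 88 @ $9 + 46 @ $12 + 29 @ $15 = $5,629

FIFO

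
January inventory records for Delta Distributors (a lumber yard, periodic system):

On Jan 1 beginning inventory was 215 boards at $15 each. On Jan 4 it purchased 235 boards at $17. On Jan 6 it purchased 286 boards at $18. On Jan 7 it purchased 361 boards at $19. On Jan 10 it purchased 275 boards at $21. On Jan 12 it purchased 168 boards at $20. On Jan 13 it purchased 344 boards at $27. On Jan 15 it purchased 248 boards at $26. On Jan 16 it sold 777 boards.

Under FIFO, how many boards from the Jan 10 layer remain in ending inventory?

Jan 16, 777 sold [FIFO — oldest first]: 215 @ $15 + 235 @ $17 + 286 @ $18 + 41 @ $19 = $13,147
Ending inventory: 320 @ $19 + 275 @ $21 + 168 @ $20 + 344 @ $27 + 248 @ $26 = $30,951
Check: goods available $44,098 = COGS $13,147 + ending $30,951

275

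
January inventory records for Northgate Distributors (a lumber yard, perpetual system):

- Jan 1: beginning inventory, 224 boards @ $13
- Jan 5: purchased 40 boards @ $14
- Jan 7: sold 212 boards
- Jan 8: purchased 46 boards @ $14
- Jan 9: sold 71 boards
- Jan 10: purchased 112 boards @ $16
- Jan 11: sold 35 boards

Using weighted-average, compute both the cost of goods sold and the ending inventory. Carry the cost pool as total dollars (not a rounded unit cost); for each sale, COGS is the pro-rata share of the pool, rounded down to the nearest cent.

After Jan 1: 224 on hand, pool $2,912.00 (≈ $13.0000 each)
After Jan 5: 264 on hand, pool $3,472.00 (≈ $13.1515 each)
Jan 7, sell 212: 212/264 × $3,472.00 → $2,788.12
After Jan 8: 98 on hand, pool $1,327.88 (≈ $13.5498 each)
Jan 9, sell 71: 71/98 × $1,327.88 → $962.03
After Jan 10: 139 on hand, pool $2,157.85 (≈ $15.5241 each)
Jan 11, sell 35: 35/139 × $2,157.85 → $543.34
Total COGS = $2,788.12 + $962.03 + $543.34 = $4,293.49
Ending inventory (cost pool remaining) = $1,614.51
Check: goods available $5,908.00 = COGS $4,293.49 + ending $1,614.51

COGS = $4,293.49; ending inventory = $1,614.51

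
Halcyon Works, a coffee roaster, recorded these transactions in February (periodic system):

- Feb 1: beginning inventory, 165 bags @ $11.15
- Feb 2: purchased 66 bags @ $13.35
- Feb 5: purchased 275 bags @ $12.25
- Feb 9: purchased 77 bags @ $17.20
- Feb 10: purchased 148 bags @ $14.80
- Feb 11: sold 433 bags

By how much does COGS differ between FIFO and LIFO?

FIFO COGS: 165 @ $11.15 + 66 @ $13.35 + 202 @ $12.25 = $5,195.35
LIFO COGS: 148 @ $14.80 + 77 @ $17.20 + 208 @ $12.25 = $6,062.80
Difference = |$5,195.35 − $6,062.80| = $867.45

$867.45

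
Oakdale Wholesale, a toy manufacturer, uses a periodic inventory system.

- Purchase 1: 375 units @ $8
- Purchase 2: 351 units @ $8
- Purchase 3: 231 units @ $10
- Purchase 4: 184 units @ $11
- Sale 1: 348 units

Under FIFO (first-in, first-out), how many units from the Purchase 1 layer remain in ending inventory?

Sale 1 (348) [FIFO — oldest first]: 348 @ $8 = $2,784
Ending inventory: 27 @ $8 + 351 @ $8 + 231 @ $10 + 184 @ $11 = $7,358
Check: goods available $10,142 = COGS $2,784 + ending $7,358

27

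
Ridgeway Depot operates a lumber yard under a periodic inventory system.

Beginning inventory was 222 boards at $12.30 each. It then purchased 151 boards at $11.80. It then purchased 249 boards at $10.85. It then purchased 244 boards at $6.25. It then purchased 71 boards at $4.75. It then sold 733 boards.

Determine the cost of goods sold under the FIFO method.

COGS = $7,907.80

Sale 1 (733) [FIFO — oldest first]: 222 @ $12.30 + 151 @ $11.80 + 249 @ $10.85 + 111 @ $6.25 = $7,907.80
Ending inventory: 133 @ $6.25 + 71 @ $4.75 = $1,168.50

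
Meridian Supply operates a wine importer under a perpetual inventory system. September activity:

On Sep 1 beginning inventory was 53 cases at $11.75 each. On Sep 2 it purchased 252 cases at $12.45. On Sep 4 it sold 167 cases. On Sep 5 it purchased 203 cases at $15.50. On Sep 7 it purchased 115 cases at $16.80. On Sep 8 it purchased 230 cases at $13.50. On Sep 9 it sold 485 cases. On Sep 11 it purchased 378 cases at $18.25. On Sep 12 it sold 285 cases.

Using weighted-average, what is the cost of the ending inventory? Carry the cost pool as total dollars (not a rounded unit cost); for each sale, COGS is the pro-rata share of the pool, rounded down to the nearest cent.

After Sep 1: 53 on hand, pool $622.75 (≈ $11.7500 each)
After Sep 2: 305 on hand, pool $3,760.15 (≈ $12.3284 each)
Sep 4, sell 167: 167/305 × $3,760.15 → $2,058.83
After Sep 5: 341 on hand, pool $4,847.82 (≈ $14.2165 each)
After Sep 7: 456 on hand, pool $6,779.82 (≈ $14.8680 each)
After Sep 8: 686 on hand, pool $9,884.82 (≈ $14.4094 each)
Sep 9, sell 485: 485/686 × $9,884.82 → $6,988.53
After Sep 11: 579 on hand, pool $9,794.79 (≈ $16.9167 each)
Sep 12, sell 285: 285/579 × $9,794.79 → $4,821.26
Total COGS = $2,058.83 + $6,988.53 + $4,821.26 = $13,868.62
Ending inventory (cost pool remaining) = $4,973.53
Check: goods available $18,842.15 = COGS $13,868.62 + ending $4,973.53

Ending inventory = $4,973.53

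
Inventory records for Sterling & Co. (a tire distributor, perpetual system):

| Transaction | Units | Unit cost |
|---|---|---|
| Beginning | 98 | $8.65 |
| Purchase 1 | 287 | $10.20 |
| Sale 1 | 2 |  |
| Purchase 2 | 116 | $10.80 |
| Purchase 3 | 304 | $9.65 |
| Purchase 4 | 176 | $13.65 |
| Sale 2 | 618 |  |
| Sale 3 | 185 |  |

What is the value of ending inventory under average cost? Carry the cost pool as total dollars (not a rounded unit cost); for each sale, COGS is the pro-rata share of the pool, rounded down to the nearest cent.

After Beginning: 98 on hand, pool $847.70 (≈ $8.6500 each)
After Purchase 1: 385 on hand, pool $3,775.10 (≈ $9.8055 each)
Sale 1, sell 2: 2/385 × $3,775.10 → $19.61
After Purchase 2: 499 on hand, pool $5,008.29 (≈ $10.0367 each)
After Purchase 3: 803 on hand, pool $7,941.89 (≈ $9.8903 each)
After Purchase 4: 979 on hand, pool $10,344.29 (≈ $10.5662 each)
Sale 2, sell 618: 618/979 × $10,344.29 → $6,529.89
Sale 3, sell 185: 185/361 × $3,814.40 → $1,954.74
Total COGS = $19.61 + $6,529.89 + $1,954.74 = $8,504.24
Ending inventory (cost pool remaining) = $1,859.66

Ending inventory = $1,859.66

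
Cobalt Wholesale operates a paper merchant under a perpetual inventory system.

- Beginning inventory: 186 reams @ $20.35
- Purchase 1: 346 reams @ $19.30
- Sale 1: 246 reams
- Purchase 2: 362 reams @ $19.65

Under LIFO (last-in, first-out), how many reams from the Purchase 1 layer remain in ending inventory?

100

Sale 1 (246) [LIFO — newest first]: 246 @ $19.30 = $4,747.80
Ending inventory: 186 @ $20.35 + 100 @ $19.30 + 362 @ $19.65 = $12,828.40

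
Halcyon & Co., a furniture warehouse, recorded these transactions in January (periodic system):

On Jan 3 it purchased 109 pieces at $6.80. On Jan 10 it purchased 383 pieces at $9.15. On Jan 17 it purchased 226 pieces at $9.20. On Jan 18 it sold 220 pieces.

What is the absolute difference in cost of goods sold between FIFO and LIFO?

FIFO COGS: 109 @ $6.80 + 111 @ $9.15 = $1,756.85
LIFO COGS: 220 @ $9.20 = $2,024.00
Difference = |$1,756.85 − $2,024.00| = $267.15

$267.15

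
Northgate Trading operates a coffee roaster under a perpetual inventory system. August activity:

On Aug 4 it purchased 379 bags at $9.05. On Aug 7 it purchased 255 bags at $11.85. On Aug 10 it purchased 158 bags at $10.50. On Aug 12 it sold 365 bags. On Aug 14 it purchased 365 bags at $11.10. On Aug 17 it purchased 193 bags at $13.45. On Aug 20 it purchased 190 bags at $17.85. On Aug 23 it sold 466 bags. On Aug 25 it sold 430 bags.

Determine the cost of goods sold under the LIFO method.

Aug 12, 365 sold [LIFO — newest first]: 158 @ $10.50 + 207 @ $11.85 = $4,111.95
Aug 23, 466 sold [LIFO — newest first]: 190 @ $17.85 + 193 @ $13.45 + 83 @ $11.10 = $6,908.65
Aug 25, 430 sold [LIFO — newest first]: 282 @ $11.10 + 48 @ $11.85 + 100 @ $9.05 = $4,604.00
Total COGS = $4,111.95 + $6,908.65 + $4,604.00 = $15,624.60
Ending inventory: 279 @ $9.05 = $2,524.95
Check: goods available $18,149.55 = COGS $15,624.60 + ending $2,524.95

COGS = $15,624.60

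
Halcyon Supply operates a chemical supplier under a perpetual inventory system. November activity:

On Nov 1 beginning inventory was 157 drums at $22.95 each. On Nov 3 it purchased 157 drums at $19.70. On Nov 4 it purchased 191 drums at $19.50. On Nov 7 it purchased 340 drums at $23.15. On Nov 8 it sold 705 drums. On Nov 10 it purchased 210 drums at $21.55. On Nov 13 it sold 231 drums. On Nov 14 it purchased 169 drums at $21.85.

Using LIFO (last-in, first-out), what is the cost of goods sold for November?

COGS = $20,086.00

Nov 8, 705 sold [LIFO — newest first]: 340 @ $23.15 + 191 @ $19.50 + 157 @ $19.70 + 17 @ $22.95 = $15,078.55
Nov 13, 231 sold [LIFO — newest first]: 210 @ $21.55 + 21 @ $22.95 = $5,007.45
Total COGS = $15,078.55 + $5,007.45 = $20,086.00
Ending inventory: 119 @ $22.95 + 169 @ $21.85 = $6,423.70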